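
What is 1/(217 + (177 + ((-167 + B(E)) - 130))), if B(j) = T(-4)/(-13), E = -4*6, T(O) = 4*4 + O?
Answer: 13/1249 ≈ 0.010408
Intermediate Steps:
T(O) = 16 + O
E = -24
B(j) = -12/13 (B(j) = (16 - 4)/(-13) = 12*(-1/13) = -12/13)
1/(217 + (177 + ((-167 + B(E)) - 130))) = 1/(217 + (177 + ((-167 - 12/13) - 130))) = 1/(217 + (177 + (-2183/13 - 130))) = 1/(217 + (177 - 3873/13)) = 1/(217 - 1572/13) = 1/(1249/13) = 13/1249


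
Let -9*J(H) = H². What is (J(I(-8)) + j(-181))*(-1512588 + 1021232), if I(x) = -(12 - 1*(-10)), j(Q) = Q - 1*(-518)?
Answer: -1252466444/9 ≈ -1.3916e+8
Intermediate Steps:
j(Q) = 518 + Q (j(Q) = Q + 518 = 518 + Q)
I(x) = -22 (I(x) = -(12 + 10) = -1*22 = -22)
J(H) = -H²/9
(J(I(-8)) + j(-181))*(-1512588 + 1021232) = (-⅑*(-22)² + (518 - 181))*(-1512588 + 1021232) = (-⅑*484 + 337)*(-491356) = (-484/9 + 337)*(-491356) = (2549/9)*(-491356) = -1252466444/9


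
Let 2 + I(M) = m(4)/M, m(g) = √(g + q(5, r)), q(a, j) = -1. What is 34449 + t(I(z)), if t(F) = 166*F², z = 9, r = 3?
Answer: 948217/27 - 664*√3/9 ≈ 34991.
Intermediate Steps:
m(g) = √(-1 + g) (m(g) = √(g - 1) = √(-1 + g))
I(M) = -2 + √3/M (I(M) = -2 + √(-1 + 4)/M = -2 + √3/M)
34449 + t(I(z)) = 34449 + 166*(-2 + √3/9)²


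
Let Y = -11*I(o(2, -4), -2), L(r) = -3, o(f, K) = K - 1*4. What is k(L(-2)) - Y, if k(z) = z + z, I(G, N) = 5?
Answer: 49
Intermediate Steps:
o(f, K) = -4 + K (o(f, K) = K - 4 = -4 + K)
Y = -55 (Y = -11*5 = -55)
k(z) = 2*z
k(L(-2)) - Y = 2*(-3) - 1*(-55) = -6 + 55 = 49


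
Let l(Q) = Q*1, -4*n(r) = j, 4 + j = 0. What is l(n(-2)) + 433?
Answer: 434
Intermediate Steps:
j = -4 (j = -4 + 0 = -4)
n(r) = 1 (n(r) = -1/4*(-4) = 1)
l(Q) = Q
l(n(-2)) + 433 = 1 + 433 = 434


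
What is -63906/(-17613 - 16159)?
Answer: 31953/16886 ≈ 1.8923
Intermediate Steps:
-63906/(-17613 - 16159) = -63906/(-33772) = -63906*(-1/33772) = 31953/16886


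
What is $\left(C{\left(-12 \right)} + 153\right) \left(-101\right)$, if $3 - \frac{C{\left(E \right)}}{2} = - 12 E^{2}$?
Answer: $-365115$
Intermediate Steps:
$C{\left(E \right)} = 6 + 24 E^{2}$ ($C{\left(E \right)} = 6 - 2 \left(- 12 E^{2}\right) = 6 + 24 E^{2}$)
$\left(C{\left(-12 \right)} + 153\right) \left(-101\right) = \left(\left(6 + 24 \left(-12\right)^{2}\right) + 153\right) \left(-101\right) = \left(\left(6 + 24 \cdot 144\right) + 153\right) \left(-101\right) = \left(\left(6 + 3456\right) + 153\right) \left(-101\right) = \left(3462 + 153\right) \left(-101\right) = 3615 \left(-101\right) = -365115$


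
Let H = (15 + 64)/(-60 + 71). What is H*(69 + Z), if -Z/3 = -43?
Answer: 1422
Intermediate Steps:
Z = 129 (Z = -3*(-43) = 129)
H = 79/11 ≈ 7.1818
H*(69 + Z) = 79*(69 + 129)/11 = (79/11)*198 = 1422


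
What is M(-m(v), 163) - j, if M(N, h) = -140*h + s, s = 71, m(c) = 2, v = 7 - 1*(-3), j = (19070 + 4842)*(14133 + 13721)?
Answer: -666067597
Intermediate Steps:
j = 666044848 (j = 23912*27854 = 666044848)
v = 10 (v = 7 + 3 = 10)
M(N, h) = 71 - 140*h (M(N, h) = -140*h + 71 = 71 - 140*h)
M(-m(v), 163) - j = (71 - 140*163) - 1*666044848 = (71 - 22820) - 666044848 = -22749 - 666044848 = -666067597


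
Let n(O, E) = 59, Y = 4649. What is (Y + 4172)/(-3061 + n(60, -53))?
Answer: -8821/3002 ≈ -2.9384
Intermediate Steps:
(Y + 4172)/(-3061 + n(60, -53)) = (4649 + 4172)/(-3061 + 59) = 8821/(-3002) = 8821*(-1/3002) = -8821/3002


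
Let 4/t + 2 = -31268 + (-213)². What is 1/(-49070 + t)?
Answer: -14099/691837926 ≈ -2.0379e-5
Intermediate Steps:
t = 4/14099 (t = 4/(-2 + (-31268 + (-213)²)) = 4/(-2 + (-31268 + 45369)) = 4/(-2 + 14101) = 4/14099 ≈ 0.00028371)
1/(-49070 + t) = 1/(-49070 + 4/14099) = 1/(-691837926/14099) = -14099/691837926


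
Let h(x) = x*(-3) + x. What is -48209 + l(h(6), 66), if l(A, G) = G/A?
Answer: -96429/2 ≈ -48215.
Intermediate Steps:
h(x) = -2*x (h(x) = -3*x + x = -2*x)
-48209 + l(h(6), 66) = -48209 + 66/((-2*6)) = -48209 + 66/(-12) = -48209 + 66*(-1/12) = -48209 - 11/2 = -96429/2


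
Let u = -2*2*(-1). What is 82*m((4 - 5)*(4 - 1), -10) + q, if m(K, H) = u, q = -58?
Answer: 270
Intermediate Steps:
u = 4 (u = -4*(-1) = 4)
m(K, H) = 4
82*m((4 - 5)*(4 - 1), -10) + q = 82*4 - 58 = 328 - 58 = 270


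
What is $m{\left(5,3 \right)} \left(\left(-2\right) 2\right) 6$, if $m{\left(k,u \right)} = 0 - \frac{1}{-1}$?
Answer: $-24$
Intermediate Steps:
$m{\left(k,u \right)} = 1$ ($m{\left(k,u \right)} = 0 - -1 = 0 + 1 = 1$)
$m{\left(5,3 \right)} \left(\left(-2\right) 2\right) 6 = 1 \left(\left(-2\right) 2\right) 6 = 1 \left(-4\right) 6 = \left(-4\right) 6 = -24$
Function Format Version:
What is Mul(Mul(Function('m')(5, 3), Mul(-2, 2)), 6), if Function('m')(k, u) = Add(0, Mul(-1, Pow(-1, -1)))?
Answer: -24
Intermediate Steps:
Function('m')(k, u) = 1 (Function('m')(k, u) = Add(0, Mul(-1, -1)) = Add(0, 1) = 1)
Mul(Mul(Function('m')(5, 3), Mul(-2, 2)), 6) = Mul(Mul(1, Mul(-2, 2)), 6) = Mul(Mul(1, -4), 6) = Mul(-4, 6) = -24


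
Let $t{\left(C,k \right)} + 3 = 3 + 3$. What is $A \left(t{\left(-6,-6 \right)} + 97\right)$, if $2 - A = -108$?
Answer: $11000$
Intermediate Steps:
$A = 110$ ($A = 2 - -108 = 2 + 108 = 110$)
$t{\left(C,k \right)} = 3$ ($t{\left(C,k \right)} = -3 + \left(3 + 3\right) = -3 + 6 = 3$)
$A \left(t{\left(-6,-6 \right)} + 97\right) = 110 \left(3 + 97\right) = 110 \cdot 100 = 11000$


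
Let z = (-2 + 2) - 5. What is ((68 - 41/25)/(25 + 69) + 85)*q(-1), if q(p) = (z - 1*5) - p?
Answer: -1812681/2350 ≈ -771.35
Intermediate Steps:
z = -5 (z = 0 - 5 = -5)
q(p) = -10 - p (q(p) = (-5 - 1*5) - p = (-5 - 5) - p = -10 - p)
((68 - 41/25)/(25 + 69) + 85)*q(-1) = ((68 - 41/25)/(25 + 69) + 85)*(-10 - 1*(-1)) = ((68 - 41*1/25)/94 + 85)*(-10 + 1) = ((68 - 41/25)*(1/94) + 85)*(-9) = ((1659/25)*(1/94) + 85)*(-9) = (1659/2350 + 85)*(-9) = (201409/2350)*(-9) = -1812681/2350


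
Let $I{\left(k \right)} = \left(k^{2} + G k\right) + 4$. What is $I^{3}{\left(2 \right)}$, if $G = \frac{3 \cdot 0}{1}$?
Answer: $512$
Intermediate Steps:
$G = 0$ ($G = 0 \cdot 1 = 0$)
$I{\left(k \right)} = 4 + k^{2}$ ($I{\left(k \right)} = \left(k^{2} + 0 k\right) + 4 = \left(k^{2} + 0\right) + 4 = k^{2} + 4 = 4 + k^{2}$)
$I^{3}{\left(2 \right)} = \left(4 + 2^{2}\right)^{3} = \left(4 + 4\right)^{3} = 8^{3} = 512$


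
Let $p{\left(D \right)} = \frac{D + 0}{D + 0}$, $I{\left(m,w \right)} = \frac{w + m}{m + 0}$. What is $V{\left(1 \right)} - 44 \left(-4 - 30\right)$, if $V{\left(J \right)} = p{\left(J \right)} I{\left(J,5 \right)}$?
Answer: $1502$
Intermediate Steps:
$I{\left(m,w \right)} = \frac{m + w}{m}$
$p{\left(D \right)} = 1$ ($p{\left(D \right)} = \frac{D}{D} = 1$)
$V{\left(J \right)} = \frac{5 + J}{J}$ ($V{\left(J \right)} = 1 \frac{J + 5}{J} = 1 \frac{5 + J}{J} = \frac{5 + J}{J}$)
$V{\left(1 \right)} - 44 \left(-4 - 30\right) = \frac{5 + 1}{1} - 44 \left(-4 - 30\right) = 1 \cdot 6 - 44 \left(-4 - 30\right) = 6 - -1496 = 6 + 1496 = 1502$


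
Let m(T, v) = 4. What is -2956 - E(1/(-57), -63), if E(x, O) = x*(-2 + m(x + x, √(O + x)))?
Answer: -168490/57 ≈ -2956.0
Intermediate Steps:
E(x, O) = 2*x (E(x, O) = x*(-2 + 4) = x*2 = 2*x)
-2956 - E(1/(-57), -63) = -2956 - 2/(-57) = -2956 - 2*(-1)/57 = -2956 - 1*(-2/57) = -2956 + 2/57 = -168490/57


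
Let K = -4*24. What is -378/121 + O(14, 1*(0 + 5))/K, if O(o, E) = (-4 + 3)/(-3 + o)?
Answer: -36277/11616 ≈ -3.1230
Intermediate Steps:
K = -96
O(o, E) = -1/(-3 + o)
-378/121 + O(14, 1*(0 + 5))/K = -378/121 - 1/(-3 + 14)/(-96) = -378*1/121 - 1/11*(-1/96) = -378/121 - 1*1/11*(-1/96) = -378/121 - 1/11*(-1/96) = -378/121 + 1/1056 = -36277/11616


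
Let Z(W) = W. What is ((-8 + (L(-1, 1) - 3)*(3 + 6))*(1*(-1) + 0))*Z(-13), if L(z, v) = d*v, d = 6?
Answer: 247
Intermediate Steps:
L(z, v) = 6*v
((-8 + (L(-1, 1) - 3)*(3 + 6))*(1*(-1) + 0))*Z(-13) = ((-8 + (6*1 - 3)*(3 + 6))*(1*(-1) + 0))*(-13) = ((-8 + (6 - 3)*9)*(-1 + 0))*(-13) = ((-8 + 3*9)*(-1))*(-13) = ((-8 + 27)*(-1))*(-13) = (19*(-1))*(-13) = -19*(-13) = 247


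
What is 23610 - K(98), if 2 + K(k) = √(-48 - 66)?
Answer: 23612 - I*√114 ≈ 23612.0 - 10.677*I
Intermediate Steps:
K(k) = -2 + I*√114 (K(k) = -2 + √(-48 - 66) = -2 + √(-114) = -2 + I*√114)
23610 - K(98) = 23610 - (-2 + I*√114) = 23610 + (2 - I*√114) = 23612 - I*√114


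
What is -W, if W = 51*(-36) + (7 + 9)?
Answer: 1820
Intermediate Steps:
W = -1820 (W = -1836 + 16 = -1820)
-W = -1*(-1820) = 1820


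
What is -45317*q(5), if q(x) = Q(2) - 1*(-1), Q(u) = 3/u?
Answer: -226585/2 ≈ -1.1329e+5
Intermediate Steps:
q(x) = 5/2 (q(x) = 3/2 - 1*(-1) = 3*(1/2) + 1 = 3/2 + 1 = 5/2)
-45317*q(5) = -45317*5/2 = -226585/2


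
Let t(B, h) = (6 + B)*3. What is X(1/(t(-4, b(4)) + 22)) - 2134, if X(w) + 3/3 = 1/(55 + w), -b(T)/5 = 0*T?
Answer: -3290007/1541 ≈ -2135.0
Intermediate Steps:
b(T) = 0 (b(T) = -0*T = -5*0 = 0)
t(B, h) = 18 + 3*B
X(w) = -1 + 1/(55 + w)
X(1/(t(-4, b(4)) + 22)) - 2134 = (-54 - 1/((18 + 3*(-4)) + 22))/(55 + 1/((18 + 3*(-4)) + 22)) - 2134 = (-54 - 1/((18 - 12) + 22))/(55 + 1/((18 - 12) + 22)) - 2134 = (-54 - 1/(6 + 22))/(55 + 1/(6 + 22)) - 2134 = (-54 - 1/28)/(55 + 1/28) - 2134 = (-54 - 1*1/28)/(55 + 1/28) - 2134 = (-54 - 1/28)/(1541/28) - 2134 = (28/1541)*(-1513/28) - 2134 = -1513/1541 - 2134 = -3290007/1541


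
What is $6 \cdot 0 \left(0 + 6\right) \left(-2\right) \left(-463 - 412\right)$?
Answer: $0$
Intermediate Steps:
$6 \cdot 0 \left(0 + 6\right) \left(-2\right) \left(-463 - 412\right) = 6 \cdot 0 \cdot 6 \left(-2\right) \left(-875\right) = 6 \cdot 0 \left(-2\right) \left(-875\right) = 6 \cdot 0 \left(-875\right) = 0 \left(-875\right) = 0$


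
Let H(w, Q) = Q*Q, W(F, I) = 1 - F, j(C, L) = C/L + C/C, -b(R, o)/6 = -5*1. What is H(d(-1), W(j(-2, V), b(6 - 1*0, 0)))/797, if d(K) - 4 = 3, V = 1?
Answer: 4/797 ≈ 0.0050188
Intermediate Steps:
b(R, o) = 30 (b(R, o) = -(-30) = -6*(-5) = 30)
d(K) = 7 (d(K) = 4 + 3 = 7)
j(C, L) = 1 + C/L (j(C, L) = C/L + 1 = 1 + C/L)
H(w, Q) = Q**2
H(d(-1), W(j(-2, V), b(6 - 1*0, 0)))/797 = (1 - (-2 + 1)/1)**2/797 = (1 - (-1))**2*(1/797) = (1 - 1*(-1))**2*(1/797) = (1 + 1)**2*(1/797) = 2**2*(1/797) = 4*(1/797) = 4/797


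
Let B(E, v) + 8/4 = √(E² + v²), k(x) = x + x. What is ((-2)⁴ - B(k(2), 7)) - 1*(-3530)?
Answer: 3548 - √65 ≈ 3539.9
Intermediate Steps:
k(x) = 2*x
B(E, v) = -2 + √(E² + v²)
((-2)⁴ - B(k(2), 7)) - 1*(-3530) = ((-2)⁴ - (-2 + √((2*2)² + 7²))) - 1*(-3530) = (16 - (-2 + √(4² + 49))) + 3530 = (16 - (-2 + √(16 + 49))) + 3530 = (16 - (-2 + √65)) + 3530 = (16 + (2 - √65)) + 3530 = (18 - √65) + 3530 = 3548 - √65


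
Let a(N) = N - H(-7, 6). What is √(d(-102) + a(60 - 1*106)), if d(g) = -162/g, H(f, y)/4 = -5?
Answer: I*√7055/17 ≈ 4.9408*I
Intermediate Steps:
H(f, y) = -20 (H(f, y) = 4*(-5) = -20)
a(N) = 20 + N (a(N) = N - 1*(-20) = N + 20 = 20 + N)
√(d(-102) + a(60 - 1*106)) = √(-162/(-102) + (20 + (60 - 1*106))) = √(-162*(-1/102) + (20 + (60 - 106))) = √(27/17 + (20 - 46)) = √(27/17 - 26) = √(-415/17) = I*√7055/17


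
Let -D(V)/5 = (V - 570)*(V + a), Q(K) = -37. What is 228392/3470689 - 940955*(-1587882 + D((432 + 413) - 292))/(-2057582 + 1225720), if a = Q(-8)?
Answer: -2521204222080674993/1443567146459 ≈ -1.7465e+6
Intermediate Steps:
a = -37
D(V) = -5*(-570 + V)*(-37 + V) (D(V) = -5*(V - 570)*(V - 37) = -5*(-570 + V)*(-37 + V))
228392/3470689 - 940955*(-1587882 + D((432 + 413) - 292))/(-2057582 + 1225720) = 228392/3470689 - 940955*(-1587882 + (-105450 - 5*((432 + 413) - 292)² + 3035*((432 + 413) - 292)))/(-2057582 + 1225720) = 228392*(1/3470689) - (796674606030/415931 - 2855798425*(845 - 292)/831862 + 4704775*(845 - 292)²/831862) = 228392/3470689 - 940955/((-831862/(-1587882 + (-105450 - 5*553² + 3035*553)))) = 228392/3470689 - 940955/((-831862/(-1587882 + (-105450 - 5*305809 + 1678355)))) = 228392/3470689 - 940955/((-831862/(-1587882 + (-105450 - 1529045 + 1678355)))) = 228392/3470689 - 940955/((-831862/(-1587882 + 43860))) = 228392/3470689 - 940955/((-831862/(-1544022))) = 228392/3470689 - 940955/((-831862*(-1/1544022))) = 228392/3470689 - 940955/415931/772011 = 228392/3470689 - 940955*772011/415931 = 228392/3470689 - 726427610505/415931 = -2521204222080674993/1443567146459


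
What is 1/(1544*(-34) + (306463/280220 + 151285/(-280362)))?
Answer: -39281519820/2062100900722267 ≈ -1.9049e-5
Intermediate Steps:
1/(1544*(-34) + (306463/280220 + 151285/(-280362))) = 1/(-52496 + (306463*(1/280220) + 151285*(-1/280362))) = 1/(-52496 + (306463/280220 - 151285/280362)) = 1/(-52496 + 21763748453/39281519820) = 1/(-2062100900722267/39281519820) = -39281519820/2062100900722267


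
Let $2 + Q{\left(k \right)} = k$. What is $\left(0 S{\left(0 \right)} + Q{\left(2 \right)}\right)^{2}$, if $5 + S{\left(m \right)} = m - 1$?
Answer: $0$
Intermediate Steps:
$S{\left(m \right)} = -6 + m$ ($S{\left(m \right)} = -5 + \left(m - 1\right) = -5 + \left(-1 + m\right) = -6 + m$)
$Q{\left(k \right)} = -2 + k$
$\left(0 S{\left(0 \right)} + Q{\left(2 \right)}\right)^{2} = \left(0 \left(-6 + 0\right) + \left(-2 + 2\right)\right)^{2} = \left(0 \left(-6\right) + 0\right)^{2} = \left(0 + 0\right)^{2} = 0^{2} = 0$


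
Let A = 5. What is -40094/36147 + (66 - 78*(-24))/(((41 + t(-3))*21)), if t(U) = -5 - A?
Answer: 14650564/7843899 ≈ 1.8678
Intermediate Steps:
t(U) = -10 (t(U) = -5 - 1*5 = -5 - 5 = -10)
-40094/36147 + (66 - 78*(-24))/(((41 + t(-3))*21)) = -40094/36147 + (66 - 78*(-24))/(((41 - 10)*21)) = -40094*1/36147 + (66 + 1872)/((31*21)) = -40094/36147 + 1938/651 = -40094/36147 + 1938*(1/651) = -40094/36147 + 646/217 = 14650564/7843899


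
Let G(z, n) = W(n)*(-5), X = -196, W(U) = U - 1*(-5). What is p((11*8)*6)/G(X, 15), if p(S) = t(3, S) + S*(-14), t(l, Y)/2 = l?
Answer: 3693/50 ≈ 73.860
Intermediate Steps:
W(U) = 5 + U (W(U) = U + 5 = 5 + U)
t(l, Y) = 2*l
G(z, n) = -25 - 5*n (G(z, n) = (5 + n)*(-5) = -25 - 5*n)
p(S) = 6 - 14*S (p(S) = 2*3 + S*(-14) = 6 - 14*S)
p((11*8)*6)/G(X, 15) = (6 - 14*11*8*6)/(-25 - 5*15) = (6 - 1232*6)/(-25 - 75) = (6 - 14*528)/(-100) = (6 - 7392)*(-1/100) = -7386*(-1/100) = 3693/50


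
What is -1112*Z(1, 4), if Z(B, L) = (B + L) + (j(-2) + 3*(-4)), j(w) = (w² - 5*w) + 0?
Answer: -7784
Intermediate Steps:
j(w) = w² - 5*w
Z(B, L) = 2 + B + L (Z(B, L) = (B + L) + (-2*(-5 - 2) + 3*(-4)) = (B + L) + (-2*(-7) - 12) = (B + L) + (14 - 12) = (B + L) + 2 = 2 + B + L)
-1112*Z(1, 4) = -1112*(2 + 1 + 4) = -1112*7 = -7784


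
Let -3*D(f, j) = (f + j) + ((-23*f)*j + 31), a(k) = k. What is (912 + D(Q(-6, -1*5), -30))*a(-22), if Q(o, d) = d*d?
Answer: 319880/3 ≈ 1.0663e+5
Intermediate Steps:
Q(o, d) = d²
D(f, j) = -31/3 - f/3 - j/3 + 23*f*j/3 (D(f, j) = -((f + j) + ((-23*f)*j + 31))/3 = -((f + j) + (-23*f*j + 31))/3 = -((f + j) + (31 - 23*f*j))/3 = -(31 + f + j - 23*f*j)/3 = -31/3 - f/3 - j/3 + 23*f*j/3)
(912 + D(Q(-6, -1*5), -30))*a(-22) = (912 + (-31/3 - (-1*5)²/3 - ⅓*(-30) + (23/3)*(-1*5)²*(-30)))*(-22) = (912 + (-31/3 - ⅓*(-5)² + 10 + (23/3)*(-5)²*(-30)))*(-22) = (912 + (-31/3 - ⅓*25 + 10 + (23/3)*25*(-30)))*(-22) = (912 + (-31/3 - 25/3 + 10 - 5750))*(-22) = (912 - 17276/3)*(-22) = -14540/3*(-22) = 319880/3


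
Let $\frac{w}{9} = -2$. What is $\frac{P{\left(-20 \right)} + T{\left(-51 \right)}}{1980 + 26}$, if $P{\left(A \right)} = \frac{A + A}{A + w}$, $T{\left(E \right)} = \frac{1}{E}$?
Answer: $\frac{1001}{1943814} \approx 0.00051497$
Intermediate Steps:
$w = -18$ ($w = 9 \left(-2\right) = -18$)
$P{\left(A \right)} = \frac{2 A}{-18 + A}$ ($P{\left(A \right)} = \frac{A + A}{A - 18} = \frac{2 A}{-18 + A}$)
$\frac{P{\left(-20 \right)} + T{\left(-51 \right)}}{1980 + 26} = \frac{2 \left(-20\right) \frac{1}{-18 - 20} + \frac{1}{-51}}{1980 + 26} = \frac{2 \left(-20\right) \frac{1}{-38} - \frac{1}{51}}{2006} = \left(2 \left(-20\right) \left(- \frac{1}{38}\right) - \frac{1}{51}\right) \frac{1}{2006} = \left(\frac{20}{19} - \frac{1}{51}\right) \frac{1}{2006} = \frac{1001}{969} \cdot \frac{1}{2006} = \frac{1001}{1943814}$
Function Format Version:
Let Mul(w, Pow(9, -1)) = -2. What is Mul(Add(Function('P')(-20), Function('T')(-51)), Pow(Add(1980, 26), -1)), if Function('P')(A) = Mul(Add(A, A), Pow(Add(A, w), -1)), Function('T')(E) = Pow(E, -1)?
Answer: Rational(1001, 1943814) ≈ 0.00051497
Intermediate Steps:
w = -18 (w = Mul(9, -2) = -18)
Function('P')(A) = Mul(2, A, Pow(Add(-18, A), -1)) (Function('P')(A) = Mul(Add(A, A), Pow(Add(A, -18), -1)) = Mul(Mul(2, A), Pow(Add(-18, A), -1)) = Mul(2, A, Pow(Add(-18, A), -1)))
Mul(Add(Function('P')(-20), Function('T')(-51)), Pow(Add(1980, 26), -1)) = Mul(Add(Mul(2, -20, Pow(Add(-18, -20), -1)), Pow(-51, -1)), Pow(Add(1980, 26), -1)) = Mul(Add(Mul(2, -20, Pow(-38, -1)), Rational(-1, 51)), Pow(2006, -1)) = Mul(Add(Mul(2, -20, Rational(-1, 38)), Rational(-1, 51)), Rational(1, 2006)) = Mul(Add(Rational(20, 19), Rational(-1, 51)), Rational(1, 2006)) = Mul(Rational(1001, 969), Rational(1, 2006)) = Rational(1001, 1943814)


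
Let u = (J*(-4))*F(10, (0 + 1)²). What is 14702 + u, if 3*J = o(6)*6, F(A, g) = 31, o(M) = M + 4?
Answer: 12222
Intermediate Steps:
o(M) = 4 + M
J = 20 (J = ((4 + 6)*6)/3 = (10*6)/3 = (⅓)*60 = 20)
u = -2480 (u = (20*(-4))*31 = -80*31 = -2480)
14702 + u = 14702 - 2480 = 12222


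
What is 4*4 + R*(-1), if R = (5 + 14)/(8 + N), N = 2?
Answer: 141/10 ≈ 14.100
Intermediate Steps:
R = 19/10 (R = (5 + 14)/(8 + 2) = 19/10 ≈ 1.9000)
4*4 + R*(-1) = 4*4 + (19/10)*(-1) = 16 - 19/10 = 141/10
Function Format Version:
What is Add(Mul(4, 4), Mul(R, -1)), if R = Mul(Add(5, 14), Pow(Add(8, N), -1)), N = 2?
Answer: Rational(141, 10) ≈ 14.100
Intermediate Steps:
R = Rational(19, 10) (R = Mul(Add(5, 14), Pow(Add(8, 2), -1)) = Mul(19, Pow(10, -1)) = Mul(19, Rational(1, 10)) = Rational(19, 10) ≈ 1.9000)
Add(Mul(4, 4), Mul(R, -1)) = Add(Mul(4, 4), Mul(Rational(19, 10), -1)) = Add(16, Rational(-19, 10)) = Rational(141, 10)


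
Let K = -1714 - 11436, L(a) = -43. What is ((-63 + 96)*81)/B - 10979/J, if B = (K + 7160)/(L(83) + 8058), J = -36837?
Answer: -157826724661/44130726 ≈ -3576.3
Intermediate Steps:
K = -13150
B = -1198/1603 (B = (-13150 + 7160)/(-43 + 8058) = -5990/8015 = -5990*1/8015 = -1198/1603 ≈ -0.74735)
((-63 + 96)*81)/B - 10979/J = ((-63 + 96)*81)/(-1198/1603) - 10979/(-36837) = (33*81)*(-1603/1198) - 10979*(-1/36837) = 2673*(-1603/1198) + 10979/36837 = -4284819/1198 + 10979/36837 = -157826724661/44130726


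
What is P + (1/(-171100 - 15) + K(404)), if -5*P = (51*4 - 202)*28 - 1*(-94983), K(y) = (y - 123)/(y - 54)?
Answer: -4646260453/244450 ≈ -19007.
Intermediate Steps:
K(y) = (-123 + y)/(-54 + y)
P = -95039/5 (P = -((51*4 - 202)*28 - 1*(-94983))/5 = -((204 - 202)*28 + 94983)/5 = -(2*28 + 94983)/5 = -(56 + 94983)/5 = -⅕*95039 = -95039/5 ≈ -19008.)
P + (1/(-171100 - 15) + K(404)) = -95039/5 + (1/(-171100 - 15) + (-123 + 404)/(-54 + 404)) = -95039/5 + (1/(-171115) + 281/350) = -95039/5 + (-1/171115 + (1/350)*281) = -95039/5 + (-1/171115 + 281/350) = -95039/5 + 196257/244450 = -4646260453/244450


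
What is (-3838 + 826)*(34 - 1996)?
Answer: 5909544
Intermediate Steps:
(-3838 + 826)*(34 - 1996) = -3012*(-1962) = 5909544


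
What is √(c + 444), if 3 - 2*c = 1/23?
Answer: √235658/23 ≈ 21.106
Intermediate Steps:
c = 34/23 (c = 3/2 - ½/23 = 3/2 - ½*1/23 = 3/2 - 1/46 = 34/23 ≈ 1.4783)
√(c + 444) = √(34/23 + 444) = √(10246/23) = √235658/23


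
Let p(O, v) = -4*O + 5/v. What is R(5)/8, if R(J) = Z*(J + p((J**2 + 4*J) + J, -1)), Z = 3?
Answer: -75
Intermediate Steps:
p(O, v) = -4*O + 5/v
R(J) = -15 - 57*J - 12*J**2 (R(J) = 3*(J + (-4*((J**2 + 4*J) + J) + 5/(-1))) = 3*(J + (-4*(J**2 + 5*J) + 5*(-1))) = 3*(J + ((-20*J - 4*J**2) - 5)) = 3*(J + (-5 - 20*J - 4*J**2)) = 3*(-5 - 19*J - 4*J**2) = -15 - 57*J - 12*J**2)
R(5)/8 = (-15 + 3*5 - 12*5*(5 + 5))/8 = (-15 + 15 - 12*5*10)/8 = (-15 + 15 - 600)/8 = (1/8)*(-600) = -75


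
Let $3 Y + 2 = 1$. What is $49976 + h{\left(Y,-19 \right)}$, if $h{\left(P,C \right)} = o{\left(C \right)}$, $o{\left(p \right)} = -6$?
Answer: $49970$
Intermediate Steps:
$Y = - \frac{1}{3}$ ($Y = - \frac{2}{3} + \frac{1}{3} \cdot 1 = - \frac{2}{3} + \frac{1}{3} = - \frac{1}{3} \approx -0.33333$)
$h{\left(P,C \right)} = -6$
$49976 + h{\left(Y,-19 \right)} = 49976 - 6 = 49970$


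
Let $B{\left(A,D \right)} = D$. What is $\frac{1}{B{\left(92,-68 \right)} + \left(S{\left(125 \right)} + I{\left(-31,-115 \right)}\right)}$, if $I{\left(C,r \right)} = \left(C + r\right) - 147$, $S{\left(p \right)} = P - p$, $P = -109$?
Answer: $- \frac{1}{595} \approx -0.0016807$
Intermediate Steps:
$S{\left(p \right)} = -109 - p$
$I{\left(C,r \right)} = -147 + C + r$
$\frac{1}{B{\left(92,-68 \right)} + \left(S{\left(125 \right)} + I{\left(-31,-115 \right)}\right)} = \frac{1}{-68 - 527} = \frac{1}{-595} = - \frac{1}{595}$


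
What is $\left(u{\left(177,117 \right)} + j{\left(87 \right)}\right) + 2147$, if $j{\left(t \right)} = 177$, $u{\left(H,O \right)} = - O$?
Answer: $2207$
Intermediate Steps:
$\left(u{\left(177,117 \right)} + j{\left(87 \right)}\right) + 2147 = \left(\left(-1\right) 117 + 177\right) + 2147 = \left(-117 + 177\right) + 2147 = 60 + 2147 = 2207$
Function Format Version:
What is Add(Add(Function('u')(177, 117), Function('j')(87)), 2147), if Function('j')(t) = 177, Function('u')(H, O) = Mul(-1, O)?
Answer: 2207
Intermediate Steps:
Add(Add(Function('u')(177, 117), Function('j')(87)), 2147) = Add(Add(Mul(-1, 117), 177), 2147) = Add(Add(-117, 177), 2147) = Add(60, 2147) = 2207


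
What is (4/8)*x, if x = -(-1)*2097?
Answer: 2097/2 ≈ 1048.5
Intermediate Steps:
x = 2097 (x = -1*(-2097) = 2097)
(4/8)*x = (4/8)*2097 = (4*(1/8))*2097 = (1/2)*2097 = 2097/2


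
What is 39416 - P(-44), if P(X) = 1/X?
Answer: 1734305/44 ≈ 39416.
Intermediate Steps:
39416 - P(-44) = 39416 - 1/(-44) = 39416 - 1*(-1/44) = 39416 + 1/44 = 1734305/44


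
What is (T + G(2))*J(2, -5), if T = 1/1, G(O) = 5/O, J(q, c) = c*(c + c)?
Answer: 175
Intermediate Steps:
J(q, c) = 2*c² (J(q, c) = c*(2*c) = 2*c²)
T = 1
(T + G(2))*J(2, -5) = (1 + 5/2)*(2*(-5)²) = (1 + 5*(½))*(2*25) = (1 + 5/2)*50 = (7/2)*50 = 175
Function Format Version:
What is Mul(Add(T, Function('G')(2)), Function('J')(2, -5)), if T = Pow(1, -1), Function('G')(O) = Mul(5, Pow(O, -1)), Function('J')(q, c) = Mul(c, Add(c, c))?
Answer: 175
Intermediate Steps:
Function('J')(q, c) = Mul(2, Pow(c, 2)) (Function('J')(q, c) = Mul(c, Mul(2, c)) = Mul(2, Pow(c, 2)))
T = 1
Mul(Add(T, Function('G')(2)), Function('J')(2, -5)) = Mul(Add(1, Mul(5, Pow(2, -1))), Mul(2, Pow(-5, 2))) = Mul(Add(1, Mul(5, Rational(1, 2))), Mul(2, 25)) = Mul(Add(1, Rational(5, 2)), 50) = Mul(Rational(7, 2), 50) = 175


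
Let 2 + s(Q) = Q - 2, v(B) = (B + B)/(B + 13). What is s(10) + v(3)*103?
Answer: 357/8 ≈ 44.625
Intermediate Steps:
v(B) = 2*B/(13 + B) (v(B) = (2*B)/(13 + B) = 2*B/(13 + B))
s(Q) = -4 + Q (s(Q) = -2 + (Q - 2) = -2 + (-2 + Q) = -4 + Q)
s(10) + v(3)*103 = (-4 + 10) + (2*3/(13 + 3))*103 = 6 + (2*3/16)*103 = 6 + (2*3*(1/16))*103 = 6 + (3/8)*103 = 6 + 309/8 = 357/8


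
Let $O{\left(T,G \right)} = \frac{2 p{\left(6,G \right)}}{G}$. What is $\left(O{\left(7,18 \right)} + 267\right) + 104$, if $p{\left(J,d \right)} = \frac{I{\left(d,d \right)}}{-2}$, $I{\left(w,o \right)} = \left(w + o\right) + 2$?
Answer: $\frac{3320}{9} \approx 368.89$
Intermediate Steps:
$I{\left(w,o \right)} = 2 + o + w$ ($I{\left(w,o \right)} = \left(o + w\right) + 2 = 2 + o + w$)
$p{\left(J,d \right)} = -1 - d$ ($p{\left(J,d \right)} = \frac{2 + d + d}{-2} = \left(2 + 2 d\right) \left(- \frac{1}{2}\right) = -1 - d$)
$O{\left(T,G \right)} = \frac{-2 - 2 G}{G}$ ($O{\left(T,G \right)} = \frac{2 \left(-1 - G\right)}{G} = \frac{-2 - 2 G}{G}$)
$\left(O{\left(7,18 \right)} + 267\right) + 104 = \left(\left(-2 - \frac{2}{18}\right) + 267\right) + 104 = \left(\left(-2 - \frac{1}{9}\right) + 267\right) + 104 = \left(- \frac{19}{9} + 267\right) + 104 = \frac{2384}{9} + 104 = \frac{3320}{9}$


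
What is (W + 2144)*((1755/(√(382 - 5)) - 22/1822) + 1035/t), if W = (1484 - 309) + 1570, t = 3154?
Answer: 4440145799/2873294 + 660015*√377/29 ≈ 4.4345e+5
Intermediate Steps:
W = 2745 (W = 1175 + 1570 = 2745)
(W + 2144)*((1755/(√(382 - 5)) - 22/1822) + 1035/t) = (2745 + 2144)*((1755/(√(382 - 5)) - 22/1822) + 1035/3154) = 4889*((1755/(√377) - 22*1/1822) + 1035*(1/3154)) = 4889*((1755*(√377/377) - 11/911) + 1035/3154) = 4889*((135*√377/29 - 11/911) + 1035/3154) = 4889*((-11/911 + 135*√377/29) + 1035/3154) = 4889*(908191/2873294 + 135*√377/29) = 4440145799/2873294 + 660015*√377/29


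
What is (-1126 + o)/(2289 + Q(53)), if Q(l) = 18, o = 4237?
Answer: 1037/769 ≈ 1.3485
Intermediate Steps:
(-1126 + o)/(2289 + Q(53)) = (-1126 + 4237)/(2289 + 18) = 3111/2307 = 3111*(1/2307) = 1037/769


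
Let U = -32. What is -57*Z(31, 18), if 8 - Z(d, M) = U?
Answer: -2280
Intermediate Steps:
Z(d, M) = 40 (Z(d, M) = 8 - 1*(-32) = 8 + 32 = 40)
-57*Z(31, 18) = -57*40 = -2280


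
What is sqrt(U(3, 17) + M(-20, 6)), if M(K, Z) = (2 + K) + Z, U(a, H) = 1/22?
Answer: I*sqrt(5786)/22 ≈ 3.4575*I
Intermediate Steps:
U(a, H) = 1/22
M(K, Z) = 2 + K + Z
sqrt(U(3, 17) + M(-20, 6)) = sqrt(1/22 + (2 - 20 + 6)) = sqrt(1/22 - 12) = sqrt(-263/22) = I*sqrt(5786)/22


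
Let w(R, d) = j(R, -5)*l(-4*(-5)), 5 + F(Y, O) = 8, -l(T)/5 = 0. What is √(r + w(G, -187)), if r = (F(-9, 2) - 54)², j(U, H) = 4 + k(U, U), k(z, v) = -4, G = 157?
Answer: 51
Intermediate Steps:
l(T) = 0 (l(T) = -5*0 = 0)
F(Y, O) = 3 (F(Y, O) = -5 + 8 = 3)
j(U, H) = 0 (j(U, H) = 4 - 4 = 0)
w(R, d) = 0 (w(R, d) = 0*0 = 0)
r = 2601 (r = (3 - 54)² = (-51)² = 2601)
√(r + w(G, -187)) = √(2601 + 0) = √2601 = 51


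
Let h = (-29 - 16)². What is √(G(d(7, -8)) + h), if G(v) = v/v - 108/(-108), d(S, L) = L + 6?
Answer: √2027 ≈ 45.022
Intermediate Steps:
d(S, L) = 6 + L
h = 2025 (h = (-45)² = 2025)
G(v) = 2 (G(v) = 1 - 108*(-1/108) = 1 + 1 = 2)
√(G(d(7, -8)) + h) = √(2 + 2025) = √2027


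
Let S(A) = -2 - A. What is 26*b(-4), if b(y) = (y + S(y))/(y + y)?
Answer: 13/2 ≈ 6.5000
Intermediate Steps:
b(y) = -1/y (b(y) = (y + (-2 - y))/(y + y) = -2*1/(2*y) = -1/y)
26*b(-4) = 26*(-1/(-4)) = 26*(-1*(-¼)) = 26*(¼) = 13/2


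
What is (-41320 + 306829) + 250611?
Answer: 516120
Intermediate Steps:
(-41320 + 306829) + 250611 = 265509 + 250611 = 516120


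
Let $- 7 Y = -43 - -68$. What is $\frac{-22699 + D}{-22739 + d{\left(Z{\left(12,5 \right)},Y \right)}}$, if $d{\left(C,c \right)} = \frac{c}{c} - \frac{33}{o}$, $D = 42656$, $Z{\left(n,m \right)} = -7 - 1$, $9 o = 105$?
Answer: $- \frac{698495}{795929} \approx -0.87758$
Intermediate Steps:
$o = \frac{35}{3}$ ($o = \frac{1}{9} \cdot 105 = \frac{35}{3} \approx 11.667$)
$Z{\left(n,m \right)} = -8$ ($Z{\left(n,m \right)} = -7 - 1 = -8$)
$Y = - \frac{25}{7}$ ($Y = - \frac{-43 - -68}{7} = - \frac{-43 + 68}{7} = \left(- \frac{1}{7}\right) 25 = - \frac{25}{7} \approx -3.5714$)
$d{\left(C,c \right)} = - \frac{64}{35}$ ($d{\left(C,c \right)} = \frac{c}{c} - \frac{33}{\frac{35}{3}} = 1 - \frac{99}{35} = - \frac{64}{35}$)
$\frac{-22699 + D}{-22739 + d{\left(Z{\left(12,5 \right)},Y \right)}} = \frac{-22699 + 42656}{-22739 - \frac{64}{35}} = \frac{19957}{- \frac{795929}{35}} = 19957 \left(- \frac{35}{795929}\right) = - \frac{698495}{795929}$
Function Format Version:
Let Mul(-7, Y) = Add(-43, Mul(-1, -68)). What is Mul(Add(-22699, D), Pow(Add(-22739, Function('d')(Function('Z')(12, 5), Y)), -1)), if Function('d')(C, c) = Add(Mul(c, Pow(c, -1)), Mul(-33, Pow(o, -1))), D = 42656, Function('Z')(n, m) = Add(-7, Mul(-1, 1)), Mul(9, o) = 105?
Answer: Rational(-698495, 795929) ≈ -0.87758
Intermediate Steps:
o = Rational(35, 3) (o = Mul(Rational(1, 9), 105) = Rational(35, 3) ≈ 11.667)
Function('Z')(n, m) = -8 (Function('Z')(n, m) = Add(-7, -1) = -8)
Y = Rational(-25, 7) (Y = Mul(Rational(-1, 7), Add(-43, Mul(-1, -68))) = Mul(Rational(-1, 7), Add(-43, 68)) = Mul(Rational(-1, 7), 25) = Rational(-25, 7) ≈ -3.5714)
Function('d')(C, c) = Rational(-64, 35) (Function('d')(C, c) = Add(Mul(c, Pow(c, -1)), Mul(-33, Pow(Rational(35, 3), -1))) = Add(1, Mul(-33, Rational(3, 35))) = Add(1, Rational(-99, 35)) = Rational(-64, 35))
Mul(Add(-22699, D), Pow(Add(-22739, Function('d')(Function('Z')(12, 5), Y)), -1)) = Mul(Add(-22699, 42656), Pow(Add(-22739, Rational(-64, 35)), -1)) = Mul(19957, Pow(Rational(-795929, 35), -1)) = Mul(19957, Rational(-35, 795929)) = Rational(-698495, 795929)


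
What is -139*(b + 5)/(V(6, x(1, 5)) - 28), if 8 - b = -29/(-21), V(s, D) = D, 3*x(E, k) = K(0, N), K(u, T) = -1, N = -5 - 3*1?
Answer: 33916/595 ≈ 57.002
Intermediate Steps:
N = -8 (N = -5 - 3 = -8)
x(E, k) = -1/3 (x(E, k) = (1/3)*(-1) = -1/3)
b = 139/21 (b = 8 - (-29)/(-21) = 8 - (-29)*(-1)/21 = 8 - 1*29/21 = 8 - 29/21 = 139/21 ≈ 6.6190)
-139*(b + 5)/(V(6, x(1, 5)) - 28) = -139*(139/21 + 5)/(-1/3 - 28) = -33916/(21*(-85/3)) = -33916*(-3)/(21*85) = -139*(-244/595) = 33916/595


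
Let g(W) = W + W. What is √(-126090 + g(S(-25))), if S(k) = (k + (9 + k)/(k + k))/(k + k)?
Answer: I*√78805633/25 ≈ 355.09*I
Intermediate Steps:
S(k) = (k + (9 + k)/(2*k))/(2*k) (S(k) = (k + (9 + k)/((2*k)))/((2*k)) = (k + (9 + k)*(1/(2*k)))*(1/(2*k)) = (k + (9 + k)/(2*k))*(1/(2*k)) = (k + (9 + k)/(2*k))/(2*k))
g(W) = 2*W
√(-126090 + g(S(-25))) = √(-126090 + 2*((¼)*(9 - 25 + 2*(-25)²)/(-25)²)) = √(-126090 + 2*((¼)*(1/625)*(9 - 25 + 2*625))) = √(-126090 + 2*((¼)*(1/625)*(9 - 25 + 1250))) = √(-126090 + 2*((¼)*(1/625)*1234)) = √(-126090 + 2*(617/1250)) = √(-126090 + 617/625) = √(-78805633/625) = I*√78805633/25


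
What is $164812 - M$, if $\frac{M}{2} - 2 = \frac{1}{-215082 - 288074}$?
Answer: $\frac{41462067025}{251578} \approx 1.6481 \cdot 10^{5}$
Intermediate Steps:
$M = \frac{1006311}{251578}$ ($M = 4 + \frac{2}{-215082 - 288074} = 4 + \frac{2}{-503156} = 4 + 2 \left(- \frac{1}{503156}\right) = 4 - \frac{1}{251578} = \frac{1006311}{251578} \approx 4.0$)
$164812 - M = 164812 - \frac{1006311}{251578} = \frac{41462067025}{251578}$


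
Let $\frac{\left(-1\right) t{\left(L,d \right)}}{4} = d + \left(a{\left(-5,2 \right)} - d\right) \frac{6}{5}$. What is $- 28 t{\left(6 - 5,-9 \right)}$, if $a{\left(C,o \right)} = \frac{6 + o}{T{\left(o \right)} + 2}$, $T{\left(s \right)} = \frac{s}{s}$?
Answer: $560$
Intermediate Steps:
$T{\left(s \right)} = 1$
$a{\left(C,o \right)} = 2 + \frac{o}{3}$ ($a{\left(C,o \right)} = \frac{6 + o}{1 + 2} = \frac{6 + o}{3} = \left(6 + o\right) \frac{1}{3} = 2 + \frac{o}{3}$)
$t{\left(L,d \right)} = - \frac{64}{5} + \frac{4 d}{5}$ ($t{\left(L,d \right)} = - 4 \left(d + \left(\left(2 + \frac{1}{3} \cdot 2\right) - d\right) \frac{6}{5}\right) = - 4 \left(d + \left(\left(2 + \frac{2}{3}\right) - d\right) 6 \cdot \frac{1}{5}\right) = - 4 \left(d + \left(\frac{8}{3} - d\right) \frac{6}{5}\right) = - 4 \left(d - \left(- \frac{16}{5} + \frac{6 d}{5}\right)\right) = - 4 \left(\frac{16}{5} - \frac{d}{5}\right) = - \frac{64}{5} + \frac{4 d}{5}$)
$- 28 t{\left(6 - 5,-9 \right)} = - 28 \left(- \frac{64}{5} + \frac{4}{5} \left(-9\right)\right) = - 28 \left(- \frac{64}{5} - \frac{36}{5}\right) = \left(-28\right) \left(-20\right) = 560$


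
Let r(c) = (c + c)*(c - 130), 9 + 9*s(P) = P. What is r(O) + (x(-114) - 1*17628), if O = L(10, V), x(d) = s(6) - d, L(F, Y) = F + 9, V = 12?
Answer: -65197/3 ≈ -21732.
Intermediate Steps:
s(P) = -1 + P/9
L(F, Y) = 9 + F
x(d) = -⅓ - d (x(d) = (-1 + (⅑)*6) - d = (-1 + ⅔) - d = -⅓ - d)
O = 19 (O = 9 + 10 = 19)
r(c) = 2*c*(-130 + c) (r(c) = (2*c)*(-130 + c) = 2*c*(-130 + c))
r(O) + (x(-114) - 1*17628) = 2*19*(-130 + 19) + ((-⅓ - 1*(-114)) - 1*17628) = 2*19*(-111) + ((-⅓ + 114) - 17628) = -4218 + (341/3 - 17628) = -4218 - 52543/3 = -65197/3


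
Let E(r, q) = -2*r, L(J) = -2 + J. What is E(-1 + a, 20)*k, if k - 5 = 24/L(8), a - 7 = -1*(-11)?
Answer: -306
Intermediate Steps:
a = 18 (a = 7 - 1*(-11) = 7 + 11 = 18)
k = 9 (k = 5 + 24/(-2 + 8) = 5 + 24/6 = 5 + 24*(⅙) = 5 + 4 = 9)
E(-1 + a, 20)*k = -2*(-1 + 18)*9 = -2*17*9 = -34*9 = -306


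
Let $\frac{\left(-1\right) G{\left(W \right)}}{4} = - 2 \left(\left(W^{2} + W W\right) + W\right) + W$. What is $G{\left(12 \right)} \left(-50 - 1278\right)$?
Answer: $-3123456$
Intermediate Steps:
$G{\left(W \right)} = 4 W + 16 W^{2}$ ($G{\left(W \right)} = - 4 \left(- 2 \left(\left(W^{2} + W W\right) + W\right) + W\right) = - 4 \left(- 2 \left(\left(W^{2} + W^{2}\right) + W\right) + W\right) = - 4 \left(- 2 \left(2 W^{2} + W\right) + W\right) = - 4 \left(- 2 \left(W + 2 W^{2}\right) + W\right) = - 4 \left(\left(- 4 W^{2} - 2 W\right) + W\right) = - 4 \left(- W - 4 W^{2}\right) = 4 W + 16 W^{2}$)
$G{\left(12 \right)} \left(-50 - 1278\right) = 4 \cdot 12 \left(1 + 4 \cdot 12\right) \left(-50 - 1278\right) = 4 \cdot 12 \left(1 + 48\right) \left(-50 - 1278\right) = 4 \cdot 12 \cdot 49 \left(-1328\right) = 2352 \left(-1328\right) = -3123456$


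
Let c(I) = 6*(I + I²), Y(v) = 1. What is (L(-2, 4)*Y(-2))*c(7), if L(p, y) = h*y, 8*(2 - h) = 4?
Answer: 2016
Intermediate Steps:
h = 3/2 (h = 2 - ⅛*4 = 2 - ½ = 3/2 ≈ 1.5000)
L(p, y) = 3*y/2
c(I) = 6*I + 6*I²
(L(-2, 4)*Y(-2))*c(7) = (((3/2)*4)*1)*(6*7*(1 + 7)) = (6*1)*(6*7*8) = 6*336 = 2016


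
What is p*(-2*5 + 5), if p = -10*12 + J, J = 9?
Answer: 555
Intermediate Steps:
p = -111 (p = -10*12 + 9 = -120 + 9 = -111)
p*(-2*5 + 5) = -111*(-2*5 + 5) = -111*(-10 + 5) = -111*(-5) = 555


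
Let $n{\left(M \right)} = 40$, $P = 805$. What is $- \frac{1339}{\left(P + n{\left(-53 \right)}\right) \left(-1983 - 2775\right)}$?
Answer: $\frac{103}{309270} \approx 0.00033304$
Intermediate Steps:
$- \frac{1339}{\left(P + n{\left(-53 \right)}\right) \left(-1983 - 2775\right)} = - \frac{1339}{\left(805 + 40\right) \left(-1983 - 2775\right)} = - \frac{1339}{845 \left(-4758\right)} = - \frac{1339}{-4020510} = \left(-1339\right) \left(- \frac{1}{4020510}\right) = \frac{103}{309270}$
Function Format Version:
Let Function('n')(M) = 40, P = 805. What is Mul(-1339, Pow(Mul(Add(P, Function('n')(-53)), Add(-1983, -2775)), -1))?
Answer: Rational(103, 309270) ≈ 0.00033304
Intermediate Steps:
Mul(-1339, Pow(Mul(Add(P, Function('n')(-53)), Add(-1983, -2775)), -1)) = Mul(-1339, Pow(Mul(Add(805, 40), Add(-1983, -2775)), -1)) = Mul(-1339, Pow(Mul(845, -4758), -1)) = Mul(-1339, Pow(-4020510, -1)) = Mul(-1339, Rational(-1, 4020510)) = Rational(103, 309270)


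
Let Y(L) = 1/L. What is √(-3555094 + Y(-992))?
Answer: 9*I*√2699413598/248 ≈ 1885.5*I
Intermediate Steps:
√(-3555094 + Y(-992)) = √(-3555094 + 1/(-992)) = √(-3555094 - 1/992) = √(-3526653249/992) = 9*I*√2699413598/248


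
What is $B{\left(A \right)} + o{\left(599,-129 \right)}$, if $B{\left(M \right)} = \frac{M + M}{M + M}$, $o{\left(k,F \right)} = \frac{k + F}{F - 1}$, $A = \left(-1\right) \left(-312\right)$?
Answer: $- \frac{34}{13} \approx -2.6154$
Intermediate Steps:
$A = 312$
$o{\left(k,F \right)} = \frac{F + k}{-1 + F}$
$B{\left(M \right)} = 1$ ($B{\left(M \right)} = \frac{2 M}{2 M} = 2 M \frac{1}{2 M} = 1$)
$B{\left(A \right)} + o{\left(599,-129 \right)} = 1 + \frac{-129 + 599}{-1 - 129} = 1 + \frac{1}{-130} \cdot 470 = 1 - \frac{47}{13} = - \frac{34}{13}$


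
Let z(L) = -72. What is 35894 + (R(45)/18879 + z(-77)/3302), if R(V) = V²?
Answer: 372930323119/10389743 ≈ 35894.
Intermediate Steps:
35894 + (R(45)/18879 + z(-77)/3302) = 35894 + (45²/18879 - 72/3302) = 35894 + (2025*(1/18879) - 72*1/3302) = 35894 + (675/6293 - 36/1651) = 35894 + 887877/10389743 = 372930323119/10389743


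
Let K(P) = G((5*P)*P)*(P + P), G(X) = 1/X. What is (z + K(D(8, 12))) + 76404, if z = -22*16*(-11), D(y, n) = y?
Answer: 1605521/20 ≈ 80276.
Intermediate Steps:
z = 3872 (z = -352*(-11) = 3872)
K(P) = 2/(5*P) (K(P) = (P + P)/(((5*P)*P)) = (2*P)/((5*P²)) = (1/(5*P²))*(2*P) = 2/(5*P))
(z + K(D(8, 12))) + 76404 = (3872 + (⅖)/8) + 76404 = (3872 + (⅖)*(⅛)) + 76404 = (3872 + 1/20) + 76404 = 77441/20 + 76404 = 1605521/20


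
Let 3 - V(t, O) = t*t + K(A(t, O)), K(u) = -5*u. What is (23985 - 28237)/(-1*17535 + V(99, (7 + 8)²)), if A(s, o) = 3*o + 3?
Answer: 4252/23943 ≈ 0.17759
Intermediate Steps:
A(s, o) = 3 + 3*o
V(t, O) = 18 - t² + 15*O (V(t, O) = 3 - (t*t - 5*(3 + 3*O)) = 3 - (t² + (-15 - 15*O)) = 3 - (-15 + t² - 15*O) = 3 + (15 - t² + 15*O) = 18 - t² + 15*O)
(23985 - 28237)/(-1*17535 + V(99, (7 + 8)²)) = (23985 - 28237)/(-1*17535 + (18 - 1*99² + 15*(7 + 8)²)) = -4252/(-17535 + (18 - 1*9801 + 15*15²)) = -4252/(-17535 + (18 - 9801 + 15*225)) = -4252/(-17535 + (18 - 9801 + 3375)) = -4252/(-17535 - 6408) = -4252/(-23943) = -4252*(-1/23943) = 4252/23943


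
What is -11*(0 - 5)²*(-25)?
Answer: 6875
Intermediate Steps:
-11*(0 - 5)²*(-25) = -11*(-5)²*(-25) = -11*25*(-25) = -275*(-25) = 6875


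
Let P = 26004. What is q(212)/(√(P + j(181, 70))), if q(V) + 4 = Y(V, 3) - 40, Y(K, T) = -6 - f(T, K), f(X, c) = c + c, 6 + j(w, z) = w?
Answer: -474*√26179/26179 ≈ -2.9296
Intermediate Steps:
j(w, z) = -6 + w
f(X, c) = 2*c
Y(K, T) = -6 - 2*K
q(V) = -50 - 2*V (q(V) = -4 + ((-6 - 2*V) - 40) = -4 + (-46 - 2*V) = -50 - 2*V)
q(212)/(√(P + j(181, 70))) = (-50 - 2*212)/(√(26004 + (-6 + 181))) = (-50 - 424)/(√(26004 + 175)) = -474*√26179/26179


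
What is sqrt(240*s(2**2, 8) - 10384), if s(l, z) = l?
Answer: 4*I*sqrt(589) ≈ 97.077*I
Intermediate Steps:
sqrt(240*s(2**2, 8) - 10384) = sqrt(240*2**2 - 10384) = sqrt(240*4 - 10384) = sqrt(960 - 10384) = sqrt(-9424) = 4*I*sqrt(589)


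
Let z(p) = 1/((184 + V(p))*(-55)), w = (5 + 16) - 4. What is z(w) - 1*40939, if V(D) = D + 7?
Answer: -468342161/11440 ≈ -40939.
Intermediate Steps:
V(D) = 7 + D
w = 17 (w = 21 - 4 = 17)
z(p) = -1/(55*(191 + p)) (z(p) = 1/((184 + (7 + p))*(-55)) = -1/55/(191 + p) = -1/(55*(191 + p)))
z(w) - 1*40939 = -1/(10505 + 55*17) - 1*40939 = -1/(10505 + 935) - 40939 = -1/11440 - 40939 = -468342161/11440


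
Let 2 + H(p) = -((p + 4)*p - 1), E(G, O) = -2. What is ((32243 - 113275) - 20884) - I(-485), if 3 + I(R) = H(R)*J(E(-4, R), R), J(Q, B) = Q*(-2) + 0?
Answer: 831231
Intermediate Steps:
J(Q, B) = -2*Q (J(Q, B) = -2*Q + 0 = -2*Q)
H(p) = -1 - p*(4 + p) (H(p) = -2 - ((p + 4)*p - 1) = -2 - ((4 + p)*p - 1) = -2 - (p*(4 + p) - 1) = -2 - (-1 + p*(4 + p)) = -2 + (1 - p*(4 + p)) = -1 - p*(4 + p))
I(R) = -7 - 16*R - 4*R**2 (I(R) = -3 + (-1 - R**2 - 4*R)*(-2*(-2)) = -3 + (-1 - R**2 - 4*R)*4 = -3 + (-4 - 16*R - 4*R**2) = -7 - 16*R - 4*R**2)
((32243 - 113275) - 20884) - I(-485) = ((32243 - 113275) - 20884) - (-7 - 16*(-485) - 4*(-485)**2) = (-81032 - 20884) - (-7 + 7760 - 4*235225) = -101916 - (-7 + 7760 - 940900) = -101916 - 1*(-933147) = -101916 + 933147 = 831231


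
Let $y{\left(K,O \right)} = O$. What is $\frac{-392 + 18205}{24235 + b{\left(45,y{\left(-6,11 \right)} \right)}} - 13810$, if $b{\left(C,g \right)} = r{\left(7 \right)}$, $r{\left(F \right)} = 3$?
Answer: $- \frac{334708967}{24238} \approx -13809.0$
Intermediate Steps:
$b{\left(C,g \right)} = 3$
$\frac{-392 + 18205}{24235 + b{\left(45,y{\left(-6,11 \right)} \right)}} - 13810 = \frac{-392 + 18205}{24235 + 3} - 13810 = \frac{17813}{24238} - 13810 = - \frac{334708967}{24238}$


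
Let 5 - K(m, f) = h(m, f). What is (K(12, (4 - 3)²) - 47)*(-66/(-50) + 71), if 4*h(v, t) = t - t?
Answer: -75936/25 ≈ -3037.4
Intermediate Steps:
h(v, t) = 0 (h(v, t) = (t - t)/4 = (¼)*0 = 0)
K(m, f) = 5 (K(m, f) = 5 - 1*0 = 5 + 0 = 5)
(K(12, (4 - 3)²) - 47)*(-66/(-50) + 71) = (5 - 47)*(-66/(-50) + 71) = -42*(-66*(-1/50) + 71) = -42*(33/25 + 71) = -42*1808/25 = -75936/25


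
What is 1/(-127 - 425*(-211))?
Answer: 1/89548 ≈ 1.1167e-5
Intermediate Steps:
1/(-127 - 425*(-211)) = 1/(-127 + 89675) = 1/89548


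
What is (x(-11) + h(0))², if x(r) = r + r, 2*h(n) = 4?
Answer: 400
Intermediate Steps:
h(n) = 2 (h(n) = (½)*4 = 2)
x(r) = 2*r
(x(-11) + h(0))² = (2*(-11) + 2)² = (-22 + 2)² = (-20)² = 400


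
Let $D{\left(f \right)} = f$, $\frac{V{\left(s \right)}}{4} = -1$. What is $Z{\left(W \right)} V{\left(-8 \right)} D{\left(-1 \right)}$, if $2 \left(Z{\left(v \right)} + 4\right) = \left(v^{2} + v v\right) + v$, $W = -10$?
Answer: $364$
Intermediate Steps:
$V{\left(s \right)} = -4$ ($V{\left(s \right)} = 4 \left(-1\right) = -4$)
$Z{\left(v \right)} = -4 + v^{2} + \frac{v}{2}$ ($Z{\left(v \right)} = -4 + \frac{\left(v^{2} + v v\right) + v}{2} = -4 + \frac{\left(v^{2} + v^{2}\right) + v}{2} = -4 + \frac{2 v^{2} + v}{2} = -4 + \frac{v + 2 v^{2}}{2} = -4 + \left(v^{2} + \frac{v}{2}\right) = -4 + v^{2} + \frac{v}{2}$)
$Z{\left(W \right)} V{\left(-8 \right)} D{\left(-1 \right)} = \left(-4 + \left(-10\right)^{2} + \frac{1}{2} \left(-10\right)\right) \left(-4\right) \left(-1\right) = \left(-4 + 100 - 5\right) \left(-4\right) \left(-1\right) = 91 \left(-4\right) \left(-1\right) = \left(-364\right) \left(-1\right) = 364$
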